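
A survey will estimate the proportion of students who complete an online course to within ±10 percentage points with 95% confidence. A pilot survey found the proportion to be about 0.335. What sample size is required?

For a proportion with margin E = 0.1 at 95% confidence, z = 1.960.
n = p̂(1−p̂)(z/E)² = 0.335 × 0.665 × (1.960/0.1)² = 85.58
Round up: n = 86.

86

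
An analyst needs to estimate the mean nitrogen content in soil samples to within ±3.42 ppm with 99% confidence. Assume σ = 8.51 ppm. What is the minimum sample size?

n = 42

For a mean, the margin of error is E = z·σ/√n, so n = (zσ/E)².
At 99% confidence, z = 2.576.
n = (2.576 × 8.51 / 3.42)² = 41.09
Round up: n = 42.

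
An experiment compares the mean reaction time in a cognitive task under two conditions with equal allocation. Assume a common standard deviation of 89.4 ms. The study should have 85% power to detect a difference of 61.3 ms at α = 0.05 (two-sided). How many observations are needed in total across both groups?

78 total

For two equal groups, n per group = 2·((z_{α/2} + z_β)·σ/δ)².
z_{α/2} = 1.960; z_β = 1.036 (power 85%).
n = 2 × (2.996 × 89.4 / 61.3)² = 2 × 19.09 = 38.18
Round up: n = 39 per group.
Total across both groups: 2 × 39 = 78.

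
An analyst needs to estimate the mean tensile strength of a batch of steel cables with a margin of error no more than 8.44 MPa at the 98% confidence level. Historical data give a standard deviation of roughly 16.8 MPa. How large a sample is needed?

For a mean, the margin of error is E = z·σ/√n, so n = (zσ/E)².
At 98% confidence, z = 2.326.
n = (2.326 × 16.8 / 8.44)² = 21.44
Round up: n = 22.

22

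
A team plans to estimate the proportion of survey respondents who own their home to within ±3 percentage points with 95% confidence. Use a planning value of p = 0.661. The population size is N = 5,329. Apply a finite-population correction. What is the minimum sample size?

812

For a proportion with margin E = 0.03 at 95% confidence, z = 1.960.
n = p̂(1−p̂)(z/E)² = 0.661 × 0.339 × (1.960/0.03)² = 956.47 — call this n₀.
Finite-population correction with N = 5,329: n = n₀ / (1 + (n₀−1)/N) = 956.47 / 1.179 = 811.26
Round up: n = 812.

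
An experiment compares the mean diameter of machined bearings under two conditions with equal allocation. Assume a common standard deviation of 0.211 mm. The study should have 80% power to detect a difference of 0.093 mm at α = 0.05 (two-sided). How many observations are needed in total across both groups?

For two equal groups, n per group = 2·((z_{α/2} + z_β)·σ/δ)².
z_{α/2} = 1.960; z_β = 0.842 (power 80%).
n = 2 × (2.802 × 0.211 / 0.093)² = 2 × 40.41 = 80.82
Round up: n = 81 per group.
Total across both groups: 2 × 81 = 162.

162 total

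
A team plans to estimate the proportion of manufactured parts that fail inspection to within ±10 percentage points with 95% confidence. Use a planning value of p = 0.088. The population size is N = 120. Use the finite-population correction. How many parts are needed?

n = 25

For a proportion with margin E = 0.1 at 95% confidence, z = 1.960.
n = p̂(1−p̂)(z/E)² = 0.088 × 0.912 × (1.960/0.1)² = 30.83 — call this n₀.
Finite-population correction with N = 120: n = n₀ / (1 + (n₀−1)/N) = 30.83 / 1.249 = 24.68
Round up: n = 25.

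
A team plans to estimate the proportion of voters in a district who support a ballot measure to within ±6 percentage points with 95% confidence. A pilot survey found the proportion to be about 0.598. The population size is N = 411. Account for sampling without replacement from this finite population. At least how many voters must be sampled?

For a proportion with margin E = 0.06 at 95% confidence, z = 1.960.
n = p̂(1−p̂)(z/E)² = 0.598 × 0.402 × (1.960/0.06)² = 256.53 — call this n₀.
Finite-population correction with N = 411: n = n₀ / (1 + (n₀−1)/N) = 256.53 / 1.622 = 158.16
Round up: n = 159.

n = 159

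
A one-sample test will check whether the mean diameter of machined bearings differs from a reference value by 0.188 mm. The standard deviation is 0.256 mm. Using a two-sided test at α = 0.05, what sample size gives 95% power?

For a one-sample z-test, n = ((z_{α/2} + z_β)·σ/δ)².
z_{α/2} = 1.960 (two-sided α = 0.05); z_β = 1.645 (power 95% → β = 0.05).
n = (3.605 × 0.256 / 0.188)² = 24.10
Round up: n = 25.

25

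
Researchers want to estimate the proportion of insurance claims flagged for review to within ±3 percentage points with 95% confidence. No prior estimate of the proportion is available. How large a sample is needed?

For a proportion with margin E = 0.03 at 95% confidence, z = 1.960.
With no prior estimate, use p = 0.5, which maximizes p(1−p) at 0.25.
n = 0.25 × (z/E)² = 0.25 × (1.960/0.03)² = 1067.11
Round up: n = 1068.

1068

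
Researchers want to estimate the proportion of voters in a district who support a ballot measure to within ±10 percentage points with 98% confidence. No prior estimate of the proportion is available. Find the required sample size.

n = 136

For a proportion with margin E = 0.1 at 98% confidence, z = 2.326.
With no prior estimate, use p = 0.5, which maximizes p(1−p) at 0.25.
n = 0.25 × (z/E)² = 0.25 × (2.326/0.1)² = 135.26
Round up: n = 136.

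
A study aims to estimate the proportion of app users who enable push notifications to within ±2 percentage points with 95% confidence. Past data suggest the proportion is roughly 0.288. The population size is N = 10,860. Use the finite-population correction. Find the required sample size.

1668

For a proportion with margin E = 0.02 at 95% confidence, z = 1.960.
n = p̂(1−p̂)(z/E)² = 0.288 × 0.712 × (1.960/0.02)² = 1969.36 — call this n₀.
Finite-population correction with N = 10,860: n = n₀ / (1 + (n₀−1)/N) = 1969.36 / 1.181 = 1667.54
Round up: n = 1668.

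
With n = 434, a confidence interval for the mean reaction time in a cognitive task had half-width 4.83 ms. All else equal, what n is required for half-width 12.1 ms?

70

Margin of error scales as 1/√n, so n₂ = n₁·(E₁/E₂)².
n₂ = 434 × (4.83/12.1)² = 434 × 0.1593 = 69.14
Round up: n₂ = 70.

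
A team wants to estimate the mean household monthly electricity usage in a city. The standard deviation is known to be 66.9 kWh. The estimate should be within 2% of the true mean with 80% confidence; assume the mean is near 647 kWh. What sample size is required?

For a mean, the margin of error is E = z·σ/√n, so n = (zσ/E)².
At 80% confidence, z = 1.282.
E = 2% of 647 = 12.94 kWh.
n = (1.282 × 66.9 / 12.94)² = 43.93
Round up: n = 44.

44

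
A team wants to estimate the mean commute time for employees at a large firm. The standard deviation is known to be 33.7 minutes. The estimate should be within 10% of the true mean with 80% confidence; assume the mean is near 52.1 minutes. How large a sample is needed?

For a mean, the margin of error is E = z·σ/√n, so n = (zσ/E)².
At 80% confidence, z = 1.282.
E = 10% of 52.1 = 5.21 minutes.
n = (1.282 × 33.7 / 5.21)² = 68.76
Round up: n = 69.

69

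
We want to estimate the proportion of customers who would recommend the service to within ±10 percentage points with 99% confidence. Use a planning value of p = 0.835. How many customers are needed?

92

For a proportion with margin E = 0.1 at 99% confidence, z = 2.576.
n = p̂(1−p̂)(z/E)² = 0.835 × 0.165 × (2.576/0.1)² = 91.42
Round up: n = 92.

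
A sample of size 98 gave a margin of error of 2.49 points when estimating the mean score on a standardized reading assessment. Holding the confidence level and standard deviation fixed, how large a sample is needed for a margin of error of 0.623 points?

1566

Margin of error scales as 1/√n, so n₂ = n₁·(E₁/E₂)².
n₂ = 98 × (2.49/0.623)² = 98 × 15.97 = 1565.06
Round up: n₂ = 1566.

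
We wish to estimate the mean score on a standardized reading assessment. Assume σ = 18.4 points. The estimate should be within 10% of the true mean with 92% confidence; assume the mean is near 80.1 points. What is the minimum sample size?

n = 17

For a mean, the margin of error is E = z·σ/√n, so n = (zσ/E)².
At 92% confidence, z = 1.751.
E = 10% of 80.1 = 8.01 points.
n = (1.751 × 18.4 / 8.01)² = 16.18
Round up: n = 17.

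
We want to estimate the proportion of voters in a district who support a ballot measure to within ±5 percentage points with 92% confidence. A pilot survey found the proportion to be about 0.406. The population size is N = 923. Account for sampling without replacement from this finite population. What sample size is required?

For a proportion with margin E = 0.05 at 92% confidence, z = 1.751.
n = p̂(1−p̂)(z/E)² = 0.406 × 0.594 × (1.751/0.05)² = 295.76 — call this n₀.
Finite-population correction with N = 923: n = n₀ / (1 + (n₀−1)/N) = 295.76 / 1.319 = 224.23
Round up: n = 225.

n = 225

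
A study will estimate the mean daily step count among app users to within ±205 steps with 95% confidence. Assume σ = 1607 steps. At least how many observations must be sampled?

For a mean, the margin of error is E = z·σ/√n, so n = (zσ/E)².
At 95% confidence, z = 1.960.
n = (1.960 × 1607 / 205)² = 236.07
Round up: n = 237.

n = 237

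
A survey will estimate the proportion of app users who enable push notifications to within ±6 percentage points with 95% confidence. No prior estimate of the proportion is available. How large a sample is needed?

n = 267

For a proportion with margin E = 0.06 at 95% confidence, z = 1.960.
With no prior estimate, use p = 0.5, which maximizes p(1−p) at 0.25.
n = 0.25 × (z/E)² = 0.25 × (1.960/0.06)² = 266.78
Round up: n = 267.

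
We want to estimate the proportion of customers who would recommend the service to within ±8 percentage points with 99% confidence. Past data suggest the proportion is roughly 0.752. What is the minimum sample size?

For a proportion with margin E = 0.08 at 99% confidence, z = 2.576.
n = p̂(1−p̂)(z/E)² = 0.752 × 0.248 × (2.576/0.08)² = 193.37
Round up: n = 194.

194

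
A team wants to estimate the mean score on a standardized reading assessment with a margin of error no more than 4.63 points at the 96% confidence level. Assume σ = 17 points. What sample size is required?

For a mean, the margin of error is E = z·σ/√n, so n = (zσ/E)².
At 96% confidence, z = 2.054.
n = (2.054 × 17 / 4.63)² = 56.88
Round up: n = 57.

57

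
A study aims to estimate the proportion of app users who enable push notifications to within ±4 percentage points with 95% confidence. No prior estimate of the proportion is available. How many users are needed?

For a proportion with margin E = 0.04 at 95% confidence, z = 1.960.
With no prior estimate, use p = 0.5, which maximizes p(1−p) at 0.25.
n = 0.25 × (z/E)² = 0.25 × (1.960/0.04)² = 600.25
Round up: n = 601.

601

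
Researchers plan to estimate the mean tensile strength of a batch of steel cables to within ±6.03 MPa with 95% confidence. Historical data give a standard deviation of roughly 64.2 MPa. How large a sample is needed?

For a mean, the margin of error is E = z·σ/√n, so n = (zσ/E)².
At 95% confidence, z = 1.960.
n = (1.960 × 64.2 / 6.03)² = 435.46
Round up: n = 436.

n = 436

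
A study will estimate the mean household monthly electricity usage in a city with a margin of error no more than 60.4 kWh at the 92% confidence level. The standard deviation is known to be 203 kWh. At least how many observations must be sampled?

For a mean, the margin of error is E = z·σ/√n, so n = (zσ/E)².
At 92% confidence, z = 1.751.
n = (1.751 × 203 / 60.4)² = 34.63
Round up: n = 35.

35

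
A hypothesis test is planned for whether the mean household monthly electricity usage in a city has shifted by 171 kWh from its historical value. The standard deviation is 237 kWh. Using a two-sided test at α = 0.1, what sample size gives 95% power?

For a one-sample z-test, n = ((z_{α/2} + z_β)·σ/δ)².
z_{α/2} = 1.645 (two-sided α = 0.1); z_β = 1.645 (power 95% → β = 0.05).
n = (3.290 × 237 / 171)² = 20.79
Round up: n = 21.

21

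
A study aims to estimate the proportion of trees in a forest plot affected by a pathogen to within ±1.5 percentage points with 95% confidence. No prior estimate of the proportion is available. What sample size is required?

4269

For a proportion with margin E = 0.015 at 95% confidence, z = 1.960.
With no prior estimate, use p = 0.5, which maximizes p(1−p) at 0.25.
n = 0.25 × (z/E)² = 0.25 × (1.960/0.015)² = 4268.44
Round up: n = 4269.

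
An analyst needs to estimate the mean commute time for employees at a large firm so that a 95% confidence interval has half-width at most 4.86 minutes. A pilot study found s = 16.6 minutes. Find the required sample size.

45

For a mean, the margin of error is E = z·σ/√n, so n = (zσ/E)².
At 95% confidence, z = 1.960.
n = (1.960 × 16.6 / 4.86)² = 44.82
Round up: n = 45.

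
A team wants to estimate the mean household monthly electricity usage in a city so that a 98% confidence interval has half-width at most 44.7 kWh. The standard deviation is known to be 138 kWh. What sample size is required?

n = 52

For a mean, the margin of error is E = z·σ/√n, so n = (zσ/E)².
At 98% confidence, z = 2.326.
n = (2.326 × 138 / 44.7)² = 51.57
Round up: n = 52.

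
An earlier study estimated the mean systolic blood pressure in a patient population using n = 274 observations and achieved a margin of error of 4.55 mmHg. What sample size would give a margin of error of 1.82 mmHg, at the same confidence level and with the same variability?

1713

Margin of error scales as 1/√n, so n₂ = n₁·(E₁/E₂)².
n₂ = 274 × (4.55/1.82)² = 274 × 6.25 = 1712.50
Round up: n₂ = 1713.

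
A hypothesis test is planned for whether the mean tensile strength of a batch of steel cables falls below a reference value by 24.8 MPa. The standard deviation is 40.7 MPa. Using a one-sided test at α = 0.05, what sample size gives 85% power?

20

For a one-sample z-test, n = ((z_α + z_β)·σ/δ)².
z_α = 1.645 (one-sided α = 0.05); z_β = 1.036 (power 85% → β = 0.15).
n = (2.681 × 40.7 / 24.8)² = 19.36
Round up: n = 20.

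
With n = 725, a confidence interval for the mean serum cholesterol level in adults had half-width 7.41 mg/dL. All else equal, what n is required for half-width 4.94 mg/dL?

Margin of error scales as 1/√n, so n₂ = n₁·(E₁/E₂)².
n₂ = 725 × (7.41/4.94)² = 725 × 2.25 = 1631.25
Round up: n₂ = 1632.

1632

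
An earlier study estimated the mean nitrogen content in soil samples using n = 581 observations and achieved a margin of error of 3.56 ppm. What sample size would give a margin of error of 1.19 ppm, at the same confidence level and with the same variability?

Margin of error scales as 1/√n, so n₂ = n₁·(E₁/E₂)².
n₂ = 581 × (3.56/1.19)² = 581 × 8.95 = 5199.95
Round up: n₂ = 5200.

5200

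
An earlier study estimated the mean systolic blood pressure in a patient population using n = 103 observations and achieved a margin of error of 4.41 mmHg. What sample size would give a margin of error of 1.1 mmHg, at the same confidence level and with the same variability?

n = 1656

Margin of error scales as 1/√n, so n₂ = n₁·(E₁/E₂)².
n₂ = 103 × (4.41/1.1)² = 103 × 16.07 = 1655.21
Round up: n₂ = 1656.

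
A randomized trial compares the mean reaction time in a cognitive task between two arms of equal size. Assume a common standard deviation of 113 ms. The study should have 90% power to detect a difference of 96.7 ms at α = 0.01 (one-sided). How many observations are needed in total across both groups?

For two equal groups, n per group = 2·((z_α + z_β)·σ/δ)².
z_α = 2.326; z_β = 1.282 (power 90%).
n = 2 × (3.608 × 113 / 96.7)² = 2 × 17.78 = 35.56
Round up: n = 36 per group.
Total across both groups: 2 × 36 = 72.

72 total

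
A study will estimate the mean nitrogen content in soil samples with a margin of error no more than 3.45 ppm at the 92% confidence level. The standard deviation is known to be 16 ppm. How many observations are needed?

For a mean, the margin of error is E = z·σ/√n, so n = (zσ/E)².
At 92% confidence, z = 1.751.
n = (1.751 × 16 / 3.45)² = 65.94
Round up: n = 66.

n = 66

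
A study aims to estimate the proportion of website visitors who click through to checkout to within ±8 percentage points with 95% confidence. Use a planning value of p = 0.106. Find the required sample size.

57

For a proportion with margin E = 0.08 at 95% confidence, z = 1.960.
n = p̂(1−p̂)(z/E)² = 0.106 × 0.894 × (1.960/0.08)² = 56.88
Round up: n = 57.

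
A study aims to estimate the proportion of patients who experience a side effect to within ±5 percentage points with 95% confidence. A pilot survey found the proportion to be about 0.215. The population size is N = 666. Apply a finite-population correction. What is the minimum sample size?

187

For a proportion with margin E = 0.05 at 95% confidence, z = 1.960.
n = p̂(1−p̂)(z/E)² = 0.215 × 0.785 × (1.960/0.05)² = 259.35 — call this n₀.
Finite-population correction with N = 666: n = n₀ / (1 + (n₀−1)/N) = 259.35 / 1.388 = 186.85
Round up: n = 187.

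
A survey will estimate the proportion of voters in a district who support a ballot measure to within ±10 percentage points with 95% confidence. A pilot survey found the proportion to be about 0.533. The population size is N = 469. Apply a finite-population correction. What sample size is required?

For a proportion with margin E = 0.1 at 95% confidence, z = 1.960.
n = p̂(1−p̂)(z/E)² = 0.533 × 0.467 × (1.960/0.1)² = 95.62 — call this n₀.
Finite-population correction with N = 469: n = n₀ / (1 + (n₀−1)/N) = 95.62 / 1.202 = 79.55
Round up: n = 80.

80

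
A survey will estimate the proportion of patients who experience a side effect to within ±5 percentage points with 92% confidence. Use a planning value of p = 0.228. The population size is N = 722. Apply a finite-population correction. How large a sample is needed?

n = 167

For a proportion with margin E = 0.05 at 92% confidence, z = 1.751.
n = p̂(1−p̂)(z/E)² = 0.228 × 0.772 × (1.751/0.05)² = 215.87 — call this n₀.
Finite-population correction with N = 722: n = n₀ / (1 + (n₀−1)/N) = 215.87 / 1.298 = 166.31
Round up: n = 167.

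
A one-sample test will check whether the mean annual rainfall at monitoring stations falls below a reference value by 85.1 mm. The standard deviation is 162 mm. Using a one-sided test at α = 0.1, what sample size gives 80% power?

For a one-sample z-test, n = ((z_α + z_β)·σ/δ)².
z_α = 1.282 (one-sided α = 0.1); z_β = 0.842 (power 80% → β = 0.2).
n = (2.124 × 162 / 85.1)² = 16.35
Round up: n = 17.

17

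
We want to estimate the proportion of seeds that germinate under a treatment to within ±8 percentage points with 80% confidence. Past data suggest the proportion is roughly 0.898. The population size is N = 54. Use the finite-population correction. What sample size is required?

17

For a proportion with margin E = 0.08 at 80% confidence, z = 1.282.
n = p̂(1−p̂)(z/E)² = 0.898 × 0.102 × (1.282/0.08)² = 23.52 — call this n₀.
Finite-population correction with N = 54: n = n₀ / (1 + (n₀−1)/N) = 23.52 / 1.417 = 16.60
Round up: n = 17.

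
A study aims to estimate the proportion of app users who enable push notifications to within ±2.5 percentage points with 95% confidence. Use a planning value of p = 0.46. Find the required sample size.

For a proportion with margin E = 0.025 at 95% confidence, z = 1.960.
n = p̂(1−p̂)(z/E)² = 0.46 × 0.54 × (1.960/0.025)² = 1526.81
Round up: n = 1527.

n = 1527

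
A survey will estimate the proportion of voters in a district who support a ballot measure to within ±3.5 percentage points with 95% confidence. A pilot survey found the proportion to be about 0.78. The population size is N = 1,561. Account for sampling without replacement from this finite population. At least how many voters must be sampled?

For a proportion with margin E = 0.035 at 95% confidence, z = 1.960.
n = p̂(1−p̂)(z/E)² = 0.78 × 0.22 × (1.960/0.035)² = 538.14 — call this n₀.
Finite-population correction with N = 1,561: n = n₀ / (1 + (n₀−1)/N) = 538.14 / 1.344 = 400.40
Round up: n = 401.

401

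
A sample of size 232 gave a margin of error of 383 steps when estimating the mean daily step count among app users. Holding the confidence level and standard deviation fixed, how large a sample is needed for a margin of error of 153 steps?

Margin of error scales as 1/√n, so n₂ = n₁·(E₁/E₂)².
n₂ = 232 × (383/153)² = 232 × 6.266 = 1453.71
Round up: n₂ = 1454.

1454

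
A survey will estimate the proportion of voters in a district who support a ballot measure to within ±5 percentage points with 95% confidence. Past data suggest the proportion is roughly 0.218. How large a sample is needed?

262

For a proportion with margin E = 0.05 at 95% confidence, z = 1.960.
n = p̂(1−p̂)(z/E)² = 0.218 × 0.782 × (1.960/0.05)² = 261.96
Round up: n = 262.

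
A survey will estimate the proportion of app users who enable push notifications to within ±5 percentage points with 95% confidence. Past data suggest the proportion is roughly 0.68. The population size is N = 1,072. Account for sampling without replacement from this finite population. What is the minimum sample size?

For a proportion with margin E = 0.05 at 95% confidence, z = 1.960.
n = p̂(1−p̂)(z/E)² = 0.68 × 0.32 × (1.960/0.05)² = 334.37 — call this n₀.
Finite-population correction with N = 1,072: n = n₀ / (1 + (n₀−1)/N) = 334.37 / 1.311 = 255.05
Round up: n = 256.

256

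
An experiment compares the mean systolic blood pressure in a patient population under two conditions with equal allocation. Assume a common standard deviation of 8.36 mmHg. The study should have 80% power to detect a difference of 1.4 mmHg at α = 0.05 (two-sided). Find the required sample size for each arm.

560 per group

For two equal groups, n per group = 2·((z_{α/2} + z_β)·σ/δ)².
z_{α/2} = 1.960; z_β = 0.842 (power 80%).
n = 2 × (2.802 × 8.36 / 1.4)² = 2 × 279.96 = 559.92
Round up: n = 560 per group.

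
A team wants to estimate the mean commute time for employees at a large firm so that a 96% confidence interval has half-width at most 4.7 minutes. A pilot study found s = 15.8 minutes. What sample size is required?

n = 48

For a mean, the margin of error is E = z·σ/√n, so n = (zσ/E)².
At 96% confidence, z = 2.054.
n = (2.054 × 15.8 / 4.7)² = 47.68
Round up: n = 48.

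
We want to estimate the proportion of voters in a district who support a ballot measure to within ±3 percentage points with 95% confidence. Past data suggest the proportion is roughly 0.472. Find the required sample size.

For a proportion with margin E = 0.03 at 95% confidence, z = 1.960.
n = p̂(1−p̂)(z/E)² = 0.472 × 0.528 × (1.960/0.03)² = 1063.76
Round up: n = 1064.

1064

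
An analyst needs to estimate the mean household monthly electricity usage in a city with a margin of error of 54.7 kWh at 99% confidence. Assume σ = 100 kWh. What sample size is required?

For a mean, the margin of error is E = z·σ/√n, so n = (zσ/E)².
At 99% confidence, z = 2.576.
n = (2.576 × 100 / 54.7)² = 22.18
Round up: n = 23.

23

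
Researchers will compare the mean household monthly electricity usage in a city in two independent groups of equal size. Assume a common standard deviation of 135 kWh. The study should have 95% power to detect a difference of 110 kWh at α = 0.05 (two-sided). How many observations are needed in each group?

40 per group

For two equal groups, n per group = 2·((z_{α/2} + z_β)·σ/δ)².
z_{α/2} = 1.960; z_β = 1.645 (power 95%).
n = 2 × (3.605 × 135 / 110)² = 2 × 19.57 = 39.14
Round up: n = 40 per group.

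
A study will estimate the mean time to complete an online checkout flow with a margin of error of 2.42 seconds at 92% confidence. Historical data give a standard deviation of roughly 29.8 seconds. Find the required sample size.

465

For a mean, the margin of error is E = z·σ/√n, so n = (zσ/E)².
At 92% confidence, z = 1.751.
n = (1.751 × 29.8 / 2.42)² = 464.92
Round up: n = 465.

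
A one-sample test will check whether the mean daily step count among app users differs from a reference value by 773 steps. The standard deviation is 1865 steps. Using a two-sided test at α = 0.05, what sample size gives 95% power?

For a one-sample z-test, n = ((z_{α/2} + z_β)·σ/δ)².
z_{α/2} = 1.960 (two-sided α = 0.05); z_β = 1.645 (power 95% → β = 0.05).
n = (3.605 × 1865 / 773)² = 75.65
Round up: n = 76.

76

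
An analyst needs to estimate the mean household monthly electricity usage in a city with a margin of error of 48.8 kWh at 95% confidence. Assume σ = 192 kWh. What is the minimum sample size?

n = 60

For a mean, the margin of error is E = z·σ/√n, so n = (zσ/E)².
At 95% confidence, z = 1.960.
n = (1.960 × 192 / 48.8)² = 59.47
Round up: n = 60.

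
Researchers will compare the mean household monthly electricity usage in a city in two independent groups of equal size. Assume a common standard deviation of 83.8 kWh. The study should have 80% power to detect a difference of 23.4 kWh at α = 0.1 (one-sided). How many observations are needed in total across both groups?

For two equal groups, n per group = 2·((z_α + z_β)·σ/δ)².
z_α = 1.282; z_β = 0.842 (power 80%).
n = 2 × (2.124 × 83.8 / 23.4)² = 2 × 57.86 = 115.72
Round up: n = 116 per group.
Total across both groups: 2 × 116 = 232.

232 total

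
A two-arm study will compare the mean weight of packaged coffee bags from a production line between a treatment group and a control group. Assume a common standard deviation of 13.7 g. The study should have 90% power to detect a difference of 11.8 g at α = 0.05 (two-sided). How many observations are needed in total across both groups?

For two equal groups, n per group = 2·((z_{α/2} + z_β)·σ/δ)².
z_{α/2} = 1.960; z_β = 1.282 (power 90%).
n = 2 × (3.242 × 13.7 / 11.8)² = 2 × 14.17 = 28.34
Round up: n = 29 per group.
Total across both groups: 2 × 29 = 58.

58 total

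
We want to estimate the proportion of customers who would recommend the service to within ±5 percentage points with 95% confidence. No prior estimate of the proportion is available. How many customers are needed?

For a proportion with margin E = 0.05 at 95% confidence, z = 1.960.
With no prior estimate, use p = 0.5, which maximizes p(1−p) at 0.25.
n = 0.25 × (z/E)² = 0.25 × (1.960/0.05)² = 384.16
Round up: n = 385.

385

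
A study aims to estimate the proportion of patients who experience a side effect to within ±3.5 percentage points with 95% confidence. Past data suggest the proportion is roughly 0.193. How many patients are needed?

For a proportion with margin E = 0.035 at 95% confidence, z = 1.960.
n = p̂(1−p̂)(z/E)² = 0.193 × 0.807 × (1.960/0.035)² = 488.44
Round up: n = 489.

489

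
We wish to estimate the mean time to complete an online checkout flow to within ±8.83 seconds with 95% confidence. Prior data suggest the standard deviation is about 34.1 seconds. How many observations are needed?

58

For a mean, the margin of error is E = z·σ/√n, so n = (zσ/E)².
At 95% confidence, z = 1.960.
n = (1.960 × 34.1 / 8.83)² = 57.29
Round up: n = 58.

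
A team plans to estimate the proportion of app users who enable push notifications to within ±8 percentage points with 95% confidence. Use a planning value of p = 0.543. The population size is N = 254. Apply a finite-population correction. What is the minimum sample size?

95

For a proportion with margin E = 0.08 at 95% confidence, z = 1.960.
n = p̂(1−p̂)(z/E)² = 0.543 × 0.457 × (1.960/0.08)² = 148.95 — call this n₀.
Finite-population correction with N = 254: n = n₀ / (1 + (n₀−1)/N) = 148.95 / 1.582 = 94.15
Round up: n = 95.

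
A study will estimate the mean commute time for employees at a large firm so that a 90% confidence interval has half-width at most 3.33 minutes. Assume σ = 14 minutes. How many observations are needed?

For a mean, the margin of error is E = z·σ/√n, so n = (zσ/E)².
At 90% confidence, z = 1.645.
n = (1.645 × 14 / 3.33)² = 47.83
Round up: n = 48.

48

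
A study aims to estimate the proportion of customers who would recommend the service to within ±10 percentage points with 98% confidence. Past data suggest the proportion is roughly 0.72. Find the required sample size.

110

For a proportion with margin E = 0.1 at 98% confidence, z = 2.326.
n = p̂(1−p̂)(z/E)² = 0.72 × 0.28 × (2.326/0.1)² = 109.07
Round up: n = 110.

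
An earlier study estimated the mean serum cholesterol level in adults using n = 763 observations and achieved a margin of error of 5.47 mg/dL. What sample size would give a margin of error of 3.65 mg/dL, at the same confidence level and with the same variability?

Margin of error scales as 1/√n, so n₂ = n₁·(E₁/E₂)².
n₂ = 763 × (5.47/3.65)² = 763 × 2.246 = 1713.70
Round up: n₂ = 1714.

n = 1714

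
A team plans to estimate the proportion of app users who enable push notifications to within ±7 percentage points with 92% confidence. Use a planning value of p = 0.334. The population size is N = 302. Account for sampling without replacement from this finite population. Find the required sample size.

96

For a proportion with margin E = 0.07 at 92% confidence, z = 1.751.
n = p̂(1−p̂)(z/E)² = 0.334 × 0.666 × (1.751/0.07)² = 139.19 — call this n₀.
Finite-population correction with N = 302: n = n₀ / (1 + (n₀−1)/N) = 139.19 / 1.458 = 95.47
Round up: n = 96.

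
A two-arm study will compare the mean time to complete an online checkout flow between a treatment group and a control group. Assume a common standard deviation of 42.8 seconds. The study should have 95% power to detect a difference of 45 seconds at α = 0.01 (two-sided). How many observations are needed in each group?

33 per group

For two equal groups, n per group = 2·((z_{α/2} + z_β)·σ/δ)².
z_{α/2} = 2.576; z_β = 1.645 (power 95%).
n = 2 × (4.221 × 42.8 / 45)² = 2 × 16.12 = 32.24
Round up: n = 33 per group.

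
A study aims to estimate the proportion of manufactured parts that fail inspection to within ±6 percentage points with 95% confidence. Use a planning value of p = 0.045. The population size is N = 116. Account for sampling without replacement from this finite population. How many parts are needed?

34

For a proportion with margin E = 0.06 at 95% confidence, z = 1.960.
n = p̂(1−p̂)(z/E)² = 0.045 × 0.955 × (1.960/0.06)² = 45.86 — call this n₀.
Finite-population correction with N = 116: n = n₀ / (1 + (n₀−1)/N) = 45.86 / 1.387 = 33.06
Round up: n = 34.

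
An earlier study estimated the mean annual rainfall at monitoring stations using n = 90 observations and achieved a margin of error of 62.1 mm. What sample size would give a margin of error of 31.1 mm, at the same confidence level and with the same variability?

Margin of error scales as 1/√n, so n₂ = n₁·(E₁/E₂)².
n₂ = 90 × (62.1/31.1)² = 90 × 3.987 = 358.83
Round up: n₂ = 359.

359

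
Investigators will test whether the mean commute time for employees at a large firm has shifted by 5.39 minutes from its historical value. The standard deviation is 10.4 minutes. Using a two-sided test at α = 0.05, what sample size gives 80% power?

30

For a one-sample z-test, n = ((z_{α/2} + z_β)·σ/δ)².
z_{α/2} = 1.960 (two-sided α = 0.05); z_β = 0.842 (power 80% → β = 0.2).
n = (2.802 × 10.4 / 5.39)² = 29.23
Round up: n = 30.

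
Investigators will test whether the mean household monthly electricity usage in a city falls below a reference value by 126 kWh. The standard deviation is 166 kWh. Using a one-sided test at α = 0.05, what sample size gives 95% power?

For a one-sample z-test, n = ((z_α + z_β)·σ/δ)².
z_α = 1.645 (one-sided α = 0.05); z_β = 1.645 (power 95% → β = 0.05).
n = (3.290 × 166 / 126)² = 18.79
Round up: n = 19.

n = 19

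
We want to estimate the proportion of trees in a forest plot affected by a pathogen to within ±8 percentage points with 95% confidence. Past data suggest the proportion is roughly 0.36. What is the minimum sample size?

139

For a proportion with margin E = 0.08 at 95% confidence, z = 1.960.
n = p̂(1−p̂)(z/E)² = 0.36 × 0.64 × (1.960/0.08)² = 138.30
Round up: n = 139.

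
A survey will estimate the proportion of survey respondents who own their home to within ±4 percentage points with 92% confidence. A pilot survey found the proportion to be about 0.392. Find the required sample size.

For a proportion with margin E = 0.04 at 92% confidence, z = 1.751.
n = p̂(1−p̂)(z/E)² = 0.392 × 0.608 × (1.751/0.04)² = 456.71
Round up: n = 457.

457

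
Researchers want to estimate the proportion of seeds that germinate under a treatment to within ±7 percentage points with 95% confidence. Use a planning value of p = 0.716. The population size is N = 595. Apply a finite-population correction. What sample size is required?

n = 126

For a proportion with margin E = 0.07 at 95% confidence, z = 1.960.
n = p̂(1−p̂)(z/E)² = 0.716 × 0.284 × (1.960/0.07)² = 159.42 — call this n₀.
Finite-population correction with N = 595: n = n₀ / (1 + (n₀−1)/N) = 159.42 / 1.266 = 125.92
Round up: n = 126.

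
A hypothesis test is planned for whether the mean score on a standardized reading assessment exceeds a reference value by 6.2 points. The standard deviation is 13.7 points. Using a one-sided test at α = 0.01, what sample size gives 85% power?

56

For a one-sample z-test, n = ((z_α + z_β)·σ/δ)².
z_α = 2.326 (one-sided α = 0.01); z_β = 1.036 (power 85% → β = 0.15).
n = (3.362 × 13.7 / 6.2)² = 55.19
Round up: n = 56.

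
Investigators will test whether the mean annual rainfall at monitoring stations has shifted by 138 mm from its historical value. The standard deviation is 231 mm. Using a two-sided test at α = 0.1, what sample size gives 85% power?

21

For a one-sample z-test, n = ((z_{α/2} + z_β)·σ/δ)².
z_{α/2} = 1.645 (two-sided α = 0.1); z_β = 1.036 (power 85% → β = 0.15).
n = (2.681 × 231 / 138)² = 20.14
Round up: n = 21.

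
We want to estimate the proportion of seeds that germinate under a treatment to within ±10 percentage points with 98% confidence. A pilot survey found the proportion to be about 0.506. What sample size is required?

For a proportion with margin E = 0.1 at 98% confidence, z = 2.326.
n = p̂(1−p̂)(z/E)² = 0.506 × 0.494 × (2.326/0.1)² = 135.24
Round up: n = 136.

136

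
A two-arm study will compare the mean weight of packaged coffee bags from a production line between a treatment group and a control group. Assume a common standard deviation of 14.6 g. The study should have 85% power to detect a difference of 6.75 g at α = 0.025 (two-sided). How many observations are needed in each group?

For two equal groups, n per group = 2·((z_{α/2} + z_β)·σ/δ)².
z_{α/2} = 2.241; z_β = 1.036 (power 85%).
n = 2 × (3.277 × 14.6 / 6.75)² = 2 × 50.24 = 100.48
Round up: n = 101 per group.

101 per group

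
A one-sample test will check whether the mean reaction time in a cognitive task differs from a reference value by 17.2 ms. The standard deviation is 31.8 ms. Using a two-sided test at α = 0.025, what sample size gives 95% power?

52

For a one-sample z-test, n = ((z_{α/2} + z_β)·σ/δ)².
z_{α/2} = 2.241 (two-sided α = 0.025); z_β = 1.645 (power 95% → β = 0.05).
n = (3.886 × 31.8 / 17.2)² = 51.62
Round up: n = 52.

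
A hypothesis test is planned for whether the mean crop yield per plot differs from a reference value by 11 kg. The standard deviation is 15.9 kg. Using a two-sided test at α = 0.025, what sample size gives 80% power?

For a one-sample z-test, n = ((z_{α/2} + z_β)·σ/δ)².
z_{α/2} = 2.241 (two-sided α = 0.025); z_β = 0.842 (power 80% → β = 0.2).
n = (3.083 × 15.9 / 11)² = 19.86
Round up: n = 20.

n = 20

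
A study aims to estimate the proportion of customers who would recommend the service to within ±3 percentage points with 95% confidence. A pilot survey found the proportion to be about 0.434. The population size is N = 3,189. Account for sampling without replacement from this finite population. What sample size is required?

For a proportion with margin E = 0.03 at 95% confidence, z = 1.960.
n = p̂(1−p̂)(z/E)² = 0.434 × 0.566 × (1.960/0.03)² = 1048.52 — call this n₀.
Finite-population correction with N = 3,189: n = n₀ / (1 + (n₀−1)/N) = 1048.52 / 1.328 = 789.55
Round up: n = 790.

790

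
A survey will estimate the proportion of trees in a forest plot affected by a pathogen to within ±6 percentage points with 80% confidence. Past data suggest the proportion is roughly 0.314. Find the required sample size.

99

For a proportion with margin E = 0.06 at 80% confidence, z = 1.282.
n = p̂(1−p̂)(z/E)² = 0.314 × 0.686 × (1.282/0.06)² = 98.34
Round up: n = 99.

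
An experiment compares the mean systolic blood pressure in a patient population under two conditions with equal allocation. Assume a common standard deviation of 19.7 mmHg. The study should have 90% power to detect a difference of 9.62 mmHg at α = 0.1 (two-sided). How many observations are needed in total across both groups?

For two equal groups, n per group = 2·((z_{α/2} + z_β)·σ/δ)².
z_{α/2} = 1.645; z_β = 1.282 (power 90%).
n = 2 × (2.927 × 19.7 / 9.62)² = 2 × 35.93 = 71.86
Round up: n = 72 per group.
Total across both groups: 2 × 72 = 144.

144 total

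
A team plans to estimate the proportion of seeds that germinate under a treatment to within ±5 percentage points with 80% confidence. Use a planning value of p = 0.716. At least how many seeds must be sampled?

134

For a proportion with margin E = 0.05 at 80% confidence, z = 1.282.
n = p̂(1−p̂)(z/E)² = 0.716 × 0.284 × (1.282/0.05)² = 133.68
Round up: n = 134.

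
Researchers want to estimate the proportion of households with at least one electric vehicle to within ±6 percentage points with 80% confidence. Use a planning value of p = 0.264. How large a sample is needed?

For a proportion with margin E = 0.06 at 80% confidence, z = 1.282.
n = p̂(1−p̂)(z/E)² = 0.264 × 0.736 × (1.282/0.06)² = 88.71
Round up: n = 89.

89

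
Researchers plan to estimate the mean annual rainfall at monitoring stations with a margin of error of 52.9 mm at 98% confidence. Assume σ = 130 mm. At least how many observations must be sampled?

33

For a mean, the margin of error is E = z·σ/√n, so n = (zσ/E)².
At 98% confidence, z = 2.326.
n = (2.326 × 130 / 52.9)² = 32.67
Round up: n = 33.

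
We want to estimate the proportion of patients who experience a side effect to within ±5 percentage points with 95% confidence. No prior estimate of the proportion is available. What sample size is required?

385

For a proportion with margin E = 0.05 at 95% confidence, z = 1.960.
With no prior estimate, use p = 0.5, which maximizes p(1−p) at 0.25.
n = 0.25 × (z/E)² = 0.25 × (1.960/0.05)² = 384.16
Round up: n = 385.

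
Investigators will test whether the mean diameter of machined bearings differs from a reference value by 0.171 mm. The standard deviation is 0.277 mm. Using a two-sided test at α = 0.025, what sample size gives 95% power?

40

For a one-sample z-test, n = ((z_{α/2} + z_β)·σ/δ)².
z_{α/2} = 2.241 (two-sided α = 0.025); z_β = 1.645 (power 95% → β = 0.05).
n = (3.886 × 0.277 / 0.171)² = 39.63
Round up: n = 40.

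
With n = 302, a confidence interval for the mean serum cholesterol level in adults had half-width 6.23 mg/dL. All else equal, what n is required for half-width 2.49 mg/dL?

1891

Margin of error scales as 1/√n, so n₂ = n₁·(E₁/E₂)².
n₂ = 302 × (6.23/2.49)² = 302 × 6.26 = 1890.52
Round up: n₂ = 1891.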